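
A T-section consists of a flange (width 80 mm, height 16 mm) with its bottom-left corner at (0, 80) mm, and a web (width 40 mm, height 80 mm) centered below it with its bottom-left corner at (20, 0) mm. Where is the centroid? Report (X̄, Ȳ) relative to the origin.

Part | A | x̄ᵢ | ȳᵢ | A·x̄ᵢ | A·ȳᵢ
web | 3200.00 | 40.00 | 40.00 | 128000.00 | 128000.00
flange | 1280.00 | 40.00 | 88.00 | 51200.00 | 112640.00
Σ | 4480.00 |  |  | 179200.00 | 240640.00
X̄ = 179200.00 / 4480.00 = 40.00 mm
Ȳ = 240640.00 / 4480.00 = 53.71 mm

X̄ = 40.00 mm, Ȳ = 53.71 mm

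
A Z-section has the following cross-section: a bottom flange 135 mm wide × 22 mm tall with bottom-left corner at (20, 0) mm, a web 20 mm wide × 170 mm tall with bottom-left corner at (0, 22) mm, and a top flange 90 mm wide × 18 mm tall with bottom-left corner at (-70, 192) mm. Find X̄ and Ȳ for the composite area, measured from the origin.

X̄ = 31.71 mm, Ȳ = 90.37 mm

bottom flange: A = 135 × 22 = 2970.00, centroid at (87.50, 11.00).
web: A = 20 × 170 = 3400.00, centroid at (10.00, 107.00).
top flange: A = 90 × 18 = 1620.00, centroid at (-25.00, 201.00).
ΣA = 7990.00 mm²
ΣAX̄ = (2970.00)(87.50) + (3400.00)(10.00) + (1620.00)(-25.00) = 253375.00 mm³
ΣAȲ = (2970.00)(11.00) + (3400.00)(107.00) + (1620.00)(201.00) = 722090.00 mm³
X̄ = 253375.00 / 7990.00 = 31.71 mm
Ȳ = 722090.00 / 7990.00 = 90.37 mm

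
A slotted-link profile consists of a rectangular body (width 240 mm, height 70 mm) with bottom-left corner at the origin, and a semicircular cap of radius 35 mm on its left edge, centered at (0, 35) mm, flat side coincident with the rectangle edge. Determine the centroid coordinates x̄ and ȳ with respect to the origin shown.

x̄ = 106.14 mm, ȳ = 35.00 mm

rectangular body: A = 240 × 70 = 16800.00, centroid at (120.00, 35.00).
semicircular end: A = ½π·35² = 1924.23, centroid at (-14.85, 35.00).
ΣA = 18724.23 mm²
ΣAx̄ = (16800.00)(120.00) + (1924.23)(-14.85) = 1987416.67 mm³
ΣAȳ = (16800.00)(35.00) + (1924.23)(35.00) = 655347.89 mm³
x̄ = 1987416.67 / 18724.23 = 106.14 mm
ȳ = 655347.89 / 18724.23 = 35.00 mm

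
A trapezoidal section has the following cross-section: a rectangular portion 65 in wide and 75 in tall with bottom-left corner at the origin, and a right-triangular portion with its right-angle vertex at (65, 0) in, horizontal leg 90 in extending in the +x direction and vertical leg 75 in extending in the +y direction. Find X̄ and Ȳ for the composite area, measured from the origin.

Part | A | x̄ᵢ | ȳᵢ | A·x̄ᵢ | A·ȳᵢ
rectangular portion | 4875.00 | 32.50 | 37.50 | 158437.50 | 182812.50
triangular portion | 3375.00 | 95.00 | 25.00 | 320625.00 | 84375.00
Σ | 8250.00 |  |  | 479062.50 | 267187.50
X̄ = 479062.50 / 8250.00 = 58.07 in
Ȳ = 267187.50 / 8250.00 = 32.39 in

X̄ = 58.07 in, Ȳ = 32.39 in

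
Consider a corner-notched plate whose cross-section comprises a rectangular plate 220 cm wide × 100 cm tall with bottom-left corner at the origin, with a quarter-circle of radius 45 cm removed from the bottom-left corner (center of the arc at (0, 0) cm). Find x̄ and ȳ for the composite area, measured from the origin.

plate: A = 220 × 100 = 22000.00, centroid at (110.00, 50.00).
removed quarter-circle: A = −¼π·45² = -1590.43, centroid at (19.10, 19.10).
ΣA = 20409.57 cm²
ΣAx̄ = (22000.00)(110.00) + (-1590.43)(19.10) = 2389625.00 cm³
ΣAȳ = (22000.00)(50.00) + (-1590.43)(19.10) = 1069625.00 cm³
x̄ = 2389625.00 / 20409.57 = 117.08 cm
ȳ = 1069625.00 / 20409.57 = 52.41 cm

x̄ = 117.08 cm, ȳ = 52.41 cm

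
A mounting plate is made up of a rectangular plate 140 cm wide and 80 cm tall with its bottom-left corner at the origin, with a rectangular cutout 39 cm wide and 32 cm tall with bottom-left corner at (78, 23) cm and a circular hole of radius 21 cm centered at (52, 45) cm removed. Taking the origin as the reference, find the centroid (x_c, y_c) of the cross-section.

plate: A = 140 × 80 = 11200.00, centroid at (70.00, 40.00).
hole 1: A = −(39 × 32) = -1248.00, centroid at (97.50, 39.00).
hole 2: A = −π·21² = -1385.44, centroid at (52.00, 45.00).
ΣA = 8566.56 cm²
ΣAx_c = (11200.00)(70.00) + (-1248.00)(97.50) + (-1385.44)(52.00) = 590277.00 cm³
ΣAy_c = (11200.00)(40.00) + (-1248.00)(39.00) + (-1385.44)(45.00) = 336983.09 cm³
x_c = 590277.00 / 8566.56 = 68.90 cm
y_c = 336983.09 / 8566.56 = 39.34 cm

x_c = 68.90 cm, y_c = 39.34 cm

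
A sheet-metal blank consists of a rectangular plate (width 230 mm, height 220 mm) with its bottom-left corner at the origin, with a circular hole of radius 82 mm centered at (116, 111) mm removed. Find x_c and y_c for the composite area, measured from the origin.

x_c = 114.28 mm, y_c = 109.28 mm

plate: A = 230 × 220 = 50600.00, centroid at (115.00, 110.00).
hole: A = −π·82² = -21124.07, centroid at (116.00, 111.00).
ΣA = 29475.93 mm², ΣAx_c = 3368608.00 mm³, ΣAy_c = 3221228.34 mm³.
x_c = 3368608.00/29475.93 = 114.28 mm; y_c = 3221228.34/29475.93 = 109.28 mm.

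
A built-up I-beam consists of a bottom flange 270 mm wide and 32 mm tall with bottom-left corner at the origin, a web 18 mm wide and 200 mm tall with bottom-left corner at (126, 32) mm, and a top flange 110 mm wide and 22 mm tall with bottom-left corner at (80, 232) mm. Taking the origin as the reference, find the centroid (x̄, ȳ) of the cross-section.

x̄ = 135.00 mm, ȳ = 81.96 mm

bottom flange: A = 270 × 32 = 8640.00, centroid at (135.00, 16.00).
web: A = 18 × 200 = 3600.00, centroid at (135.00, 132.00).
top flange: A = 110 × 22 = 2420.00, centroid at (135.00, 243.00).
ΣA = 14660.00 mm²
ΣAx̄ = (8640.00)(135.00) + (3600.00)(135.00) + (2420.00)(135.00) = 1979100.00 mm³
ΣAȳ = (8640.00)(16.00) + (3600.00)(132.00) + (2420.00)(243.00) = 1201500.00 mm³
x̄ = 1979100.00 / 14660.00 = 135.00 mm
ȳ = 1201500.00 / 14660.00 = 81.96 mm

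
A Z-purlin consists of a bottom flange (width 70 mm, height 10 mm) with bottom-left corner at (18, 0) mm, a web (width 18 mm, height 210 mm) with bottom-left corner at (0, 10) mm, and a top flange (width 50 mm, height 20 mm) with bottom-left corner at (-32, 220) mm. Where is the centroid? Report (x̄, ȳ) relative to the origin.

bottom flange: A = 70 × 10 = 700.00, centroid at (53.00, 5.00).
web: A = 18 × 210 = 3780.00, centroid at (9.00, 115.00).
top flange: A = 50 × 20 = 1000.00, centroid at (-7.00, 230.00).
ΣA = 5480.00 mm², ΣAx̄ = 64120.00 mm³, ΣAȳ = 668200.00 mm³.
x̄ = 64120.00/5480.00 = 11.70 mm; ȳ = 668200.00/5480.00 = 121.93 mm.

x̄ = 11.70 mm, ȳ = 121.93 mm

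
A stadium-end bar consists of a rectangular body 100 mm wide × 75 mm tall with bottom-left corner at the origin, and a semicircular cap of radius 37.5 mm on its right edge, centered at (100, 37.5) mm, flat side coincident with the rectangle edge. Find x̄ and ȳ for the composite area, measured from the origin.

x̄ = 65.00 mm, ȳ = 37.50 mm

rectangular body: A = 100 × 75 = 7500.00, centroid at (50.00, 37.50).
semicircular end: A = ½π·37.5² = 2208.93, centroid at (115.92, 37.50).
ΣA = 9708.93 mm², ΣAx̄ = 631049.48 mm³, ΣAȳ = 364084.96 mm³.
x̄ = 631049.48/9708.93 = 65.00 mm; ȳ = 364084.96/9708.93 = 37.50 mm.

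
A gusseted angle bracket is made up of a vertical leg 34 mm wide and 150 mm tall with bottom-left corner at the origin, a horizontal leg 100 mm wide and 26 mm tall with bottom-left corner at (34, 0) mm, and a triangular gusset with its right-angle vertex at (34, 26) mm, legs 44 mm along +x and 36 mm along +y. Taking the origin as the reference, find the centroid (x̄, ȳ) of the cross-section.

x̄ = 40.47 mm, ȳ = 52.57 mm

Part | A | x̄ᵢ | ȳᵢ | A·x̄ᵢ | A·ȳᵢ
vertical leg | 5100.00 | 17.00 | 75.00 | 86700.00 | 382500.00
horizontal leg | 2600.00 | 84.00 | 13.00 | 218400.00 | 33800.00
gusset | 792.00 | 48.67 | 38.00 | 38544.00 | 30096.00
Σ | 8492.00 |  |  | 343644.00 | 446396.00
x̄ = 343644.00 / 8492.00 = 40.47 mm
ȳ = 446396.00 / 8492.00 = 52.57 mm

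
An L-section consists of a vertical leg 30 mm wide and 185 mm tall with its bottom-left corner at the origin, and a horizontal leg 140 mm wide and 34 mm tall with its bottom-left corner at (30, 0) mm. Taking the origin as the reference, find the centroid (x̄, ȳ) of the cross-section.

vertical leg: A = 30 × 185 = 5550.00, centroid at (15.00, 92.50).
horizontal leg: A = 140 × 34 = 4760.00, centroid at (100.00, 17.00).
ΣA = 10310.00 mm²
ΣAx̄ = (5550.00)(15.00) + (4760.00)(100.00) = 559250.00 mm³
ΣAȳ = (5550.00)(92.50) + (4760.00)(17.00) = 594295.00 mm³
x̄ = 559250.00 / 10310.00 = 54.24 mm
ȳ = 594295.00 / 10310.00 = 57.64 mm

x̄ = 54.24 mm, ȳ = 57.64 mm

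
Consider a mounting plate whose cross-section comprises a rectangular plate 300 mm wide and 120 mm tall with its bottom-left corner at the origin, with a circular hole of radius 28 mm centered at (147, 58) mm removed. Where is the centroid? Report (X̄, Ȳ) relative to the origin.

Part | A | x̄ᵢ | ȳᵢ | A·x̄ᵢ | A·ȳᵢ
plate | 36000.00 | 150.00 | 60.00 | 5400000.00 | 2160000.00
hole | -2463.01 | 147.00 | 58.00 | -362062.27 | -142854.50
Σ | 33536.99 |  |  | 5037937.73 | 2017145.50
X̄ = 5037937.73 / 33536.99 = 150.22 mm
Ȳ = 2017145.50 / 33536.99 = 60.15 mm

X̄ = 150.22 mm, Ȳ = 60.15 mm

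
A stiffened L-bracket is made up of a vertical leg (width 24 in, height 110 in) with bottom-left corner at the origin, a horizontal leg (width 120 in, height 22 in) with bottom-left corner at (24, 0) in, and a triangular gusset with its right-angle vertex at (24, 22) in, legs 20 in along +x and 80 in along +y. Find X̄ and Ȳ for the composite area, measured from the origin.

X̄ = 45.72 in, Ȳ = 35.06 in

vertical leg: A = 24 × 110 = 2640.00, centroid at (12.00, 55.00).
horizontal leg: A = 120 × 22 = 2640.00, centroid at (84.00, 11.00).
gusset: A = ½·20·80 = 800.00, centroid at (30.67, 48.67).
ΣA = 6080.00 in²
ΣAX̄ = (2640.00)(12.00) + (2640.00)(84.00) + (800.00)(30.67) = 277973.33 in³
ΣAȲ = (2640.00)(55.00) + (2640.00)(11.00) + (800.00)(48.67) = 213173.33 in³
X̄ = 277973.33 / 6080.00 = 45.72 in
Ȳ = 213173.33 / 6080.00 = 35.06 in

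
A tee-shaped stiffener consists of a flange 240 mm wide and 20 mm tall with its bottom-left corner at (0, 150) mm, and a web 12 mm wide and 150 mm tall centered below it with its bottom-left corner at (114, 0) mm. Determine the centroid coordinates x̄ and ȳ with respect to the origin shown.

web: A = 12 × 150 = 1800.00, centroid at (120.00, 75.00).
flange: A = 240 × 20 = 4800.00, centroid at (120.00, 160.00).
ΣA = 6600.00 mm², ΣAx̄ = 792000.00 mm³, ΣAȳ = 903000.00 mm³.
x̄ = 792000.00/6600.00 = 120.00 mm; ȳ = 903000.00/6600.00 = 136.82 mm.

x̄ = 120.00 mm, ȳ = 136.82 mm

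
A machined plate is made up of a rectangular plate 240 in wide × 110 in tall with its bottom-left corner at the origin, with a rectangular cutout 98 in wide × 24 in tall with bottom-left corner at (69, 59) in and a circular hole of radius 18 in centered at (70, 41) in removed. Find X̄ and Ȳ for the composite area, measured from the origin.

plate: A = 240 × 110 = 26400.00, centroid at (120.00, 55.00).
hole 1: A = −(98 × 24) = -2352.00, centroid at (118.00, 71.00).
hole 2: A = −π·18² = -1017.88, centroid at (70.00, 41.00).
ΣA = 23030.12 in²
ΣAX̄ = (26400.00)(120.00) + (-2352.00)(118.00) + (-1017.88)(70.00) = 2819212.68 in³
ΣAȲ = (26400.00)(55.00) + (-2352.00)(71.00) + (-1017.88)(41.00) = 1243275.08 in³
X̄ = 2819212.68 / 23030.12 = 122.41 in
Ȳ = 1243275.08 / 23030.12 = 53.98 in

X̄ = 122.41 in, Ȳ = 53.98 in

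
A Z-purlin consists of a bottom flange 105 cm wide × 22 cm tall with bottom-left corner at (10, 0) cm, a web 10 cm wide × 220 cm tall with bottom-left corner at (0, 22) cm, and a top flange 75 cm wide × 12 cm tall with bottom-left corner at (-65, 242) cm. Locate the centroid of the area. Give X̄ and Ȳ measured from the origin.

X̄ = 24.15 cm, Ȳ = 99.63 cm

bottom flange: A = 105 × 22 = 2310.00, centroid at (62.50, 11.00).
web: A = 10 × 220 = 2200.00, centroid at (5.00, 132.00).
top flange: A = 75 × 12 = 900.00, centroid at (-27.50, 248.00).
ΣA = 5410.00 cm²
ΣAX̄ = (2310.00)(62.50) + (2200.00)(5.00) + (900.00)(-27.50) = 130625.00 cm³
ΣAȲ = (2310.00)(11.00) + (2200.00)(132.00) + (900.00)(248.00) = 539010.00 cm³
X̄ = 130625.00 / 5410.00 = 24.15 cm
Ȳ = 539010.00 / 5410.00 = 99.63 cm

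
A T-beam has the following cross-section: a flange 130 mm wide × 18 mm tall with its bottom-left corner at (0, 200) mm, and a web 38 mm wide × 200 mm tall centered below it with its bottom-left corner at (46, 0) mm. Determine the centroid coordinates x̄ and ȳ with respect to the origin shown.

web: A = 38 × 200 = 7600.00, centroid at (65.00, 100.00).
flange: A = 130 × 18 = 2340.00, centroid at (65.00, 209.00).
ΣA = 9940.00 mm², ΣAx̄ = 646100.00 mm³, ΣAȳ = 1249060.00 mm³.
x̄ = 646100.00/9940.00 = 65.00 mm; ȳ = 1249060.00/9940.00 = 125.66 mm.

x̄ = 65.00 mm, ȳ = 125.66 mm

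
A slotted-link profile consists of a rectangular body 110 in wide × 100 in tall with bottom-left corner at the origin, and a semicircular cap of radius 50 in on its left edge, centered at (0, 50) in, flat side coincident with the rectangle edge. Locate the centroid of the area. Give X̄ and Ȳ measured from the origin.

rectangular body: A = 110 × 100 = 11000.00, centroid at (55.00, 50.00).
semicircular end: A = ½π·50² = 3926.99, centroid at (-21.22, 50.00).
ΣA = 14926.99 in², ΣAX̄ = 521666.67 in³, ΣAȲ = 746349.54 in³.
X̄ = 521666.67/14926.99 = 34.95 in; Ȳ = 746349.54/14926.99 = 50.00 in.

X̄ = 34.95 in, Ȳ = 50.00 in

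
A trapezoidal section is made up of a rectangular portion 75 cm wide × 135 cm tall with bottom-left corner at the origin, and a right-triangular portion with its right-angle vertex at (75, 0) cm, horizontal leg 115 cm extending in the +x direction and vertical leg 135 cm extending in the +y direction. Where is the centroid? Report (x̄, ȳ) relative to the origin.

rectangular portion: A = 75 × 135 = 10125.00, centroid at (37.50, 67.50).
triangular portion: A = ½·115·135 = 7762.50, centroid at (113.33, 45.00).
ΣA = 17887.50 cm²
ΣAx̄ = (10125.00)(37.50) + (7762.50)(113.33) = 1259437.50 cm³
ΣAȳ = (10125.00)(67.50) + (7762.50)(45.00) = 1032750.00 cm³
x̄ = 1259437.50 / 17887.50 = 70.41 cm
ȳ = 1032750.00 / 17887.50 = 57.74 cm

x̄ = 70.41 cm, ȳ = 57.74 cm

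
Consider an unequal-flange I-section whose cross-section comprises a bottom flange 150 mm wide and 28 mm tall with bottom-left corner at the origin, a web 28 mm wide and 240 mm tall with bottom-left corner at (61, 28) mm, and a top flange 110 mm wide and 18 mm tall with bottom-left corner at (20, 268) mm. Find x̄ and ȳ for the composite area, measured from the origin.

x̄ = 75.00 mm, ȳ = 124.17 mm

Part | A | x̄ᵢ | ȳᵢ | A·x̄ᵢ | A·ȳᵢ
bottom flange | 4200.00 | 75.00 | 14.00 | 315000.00 | 58800.00
web | 6720.00 | 75.00 | 148.00 | 504000.00 | 994560.00
top flange | 1980.00 | 75.00 | 277.00 | 148500.00 | 548460.00
Σ | 12900.00 |  |  | 967500.00 | 1601820.00
x̄ = 967500.00 / 12900.00 = 75.00 mm
ȳ = 1601820.00 / 12900.00 = 124.17 mm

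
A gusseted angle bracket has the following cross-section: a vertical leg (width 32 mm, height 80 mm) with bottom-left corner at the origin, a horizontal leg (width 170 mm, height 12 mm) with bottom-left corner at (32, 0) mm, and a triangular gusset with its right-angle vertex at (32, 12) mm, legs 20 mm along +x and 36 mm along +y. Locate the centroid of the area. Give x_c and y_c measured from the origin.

x_c = 59.19 mm, y_c = 24.85 mm

Part | A | x̄ᵢ | ȳᵢ | A·x̄ᵢ | A·ȳᵢ
vertical leg | 2560.00 | 16.00 | 40.00 | 40960.00 | 102400.00
horizontal leg | 2040.00 | 117.00 | 6.00 | 238680.00 | 12240.00
gusset | 360.00 | 38.67 | 24.00 | 13920.00 | 8640.00
Σ | 4960.00 |  |  | 293560.00 | 123280.00
x_c = 293560.00 / 4960.00 = 59.19 mm
y_c = 123280.00 / 4960.00 = 24.85 mm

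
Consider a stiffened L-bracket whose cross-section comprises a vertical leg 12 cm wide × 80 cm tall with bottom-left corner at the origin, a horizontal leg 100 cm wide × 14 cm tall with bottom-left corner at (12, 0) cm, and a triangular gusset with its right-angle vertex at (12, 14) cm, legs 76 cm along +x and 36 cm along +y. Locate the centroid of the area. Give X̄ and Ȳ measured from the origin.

vertical leg: A = 12 × 80 = 960.00, centroid at (6.00, 40.00).
horizontal leg: A = 100 × 14 = 1400.00, centroid at (62.00, 7.00).
gusset: A = ½·76·36 = 1368.00, centroid at (37.33, 26.00).
ΣA = 3728.00 cm²
ΣAX̄ = (960.00)(6.00) + (1400.00)(62.00) + (1368.00)(37.33) = 143632.00 cm³
ΣAȲ = (960.00)(40.00) + (1400.00)(7.00) + (1368.00)(26.00) = 83768.00 cm³
X̄ = 143632.00 / 3728.00 = 38.53 cm
Ȳ = 83768.00 / 3728.00 = 22.47 cm

X̄ = 38.53 cm, Ȳ = 22.47 cm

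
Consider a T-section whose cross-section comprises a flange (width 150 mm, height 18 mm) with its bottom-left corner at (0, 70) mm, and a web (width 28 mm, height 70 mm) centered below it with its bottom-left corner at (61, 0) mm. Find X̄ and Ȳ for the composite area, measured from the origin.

web: A = 28 × 70 = 1960.00, centroid at (75.00, 35.00).
flange: A = 150 × 18 = 2700.00, centroid at (75.00, 79.00).
ΣA = 4660.00 mm², ΣAX̄ = 349500.00 mm³, ΣAȲ = 281900.00 mm³.
X̄ = 349500.00/4660.00 = 75.00 mm; Ȳ = 281900.00/4660.00 = 60.49 mm.

X̄ = 75.00 mm, Ȳ = 60.49 mm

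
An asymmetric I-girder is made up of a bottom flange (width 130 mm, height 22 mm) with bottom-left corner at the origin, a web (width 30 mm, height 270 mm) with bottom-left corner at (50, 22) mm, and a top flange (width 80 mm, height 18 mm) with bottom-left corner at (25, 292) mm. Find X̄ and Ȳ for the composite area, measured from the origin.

X̄ = 65.00 mm, Ȳ = 140.05 mm

bottom flange: A = 130 × 22 = 2860.00, centroid at (65.00, 11.00).
web: A = 30 × 270 = 8100.00, centroid at (65.00, 157.00).
top flange: A = 80 × 18 = 1440.00, centroid at (65.00, 301.00).
ΣA = 12400.00 mm²
ΣAX̄ = (2860.00)(65.00) + (8100.00)(65.00) + (1440.00)(65.00) = 806000.00 mm³
ΣAȲ = (2860.00)(11.00) + (8100.00)(157.00) + (1440.00)(301.00) = 1736600.00 mm³
X̄ = 806000.00 / 12400.00 = 65.00 mm
Ȳ = 1736600.00 / 12400.00 = 140.05 mm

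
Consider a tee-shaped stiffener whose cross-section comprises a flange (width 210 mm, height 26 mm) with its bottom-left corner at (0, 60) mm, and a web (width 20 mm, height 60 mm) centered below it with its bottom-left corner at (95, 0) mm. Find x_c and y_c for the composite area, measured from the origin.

web: A = 20 × 60 = 1200.00, centroid at (105.00, 30.00).
flange: A = 210 × 26 = 5460.00, centroid at (105.00, 73.00).
ΣA = 6660.00 mm²
ΣAx_c = (1200.00)(105.00) + (5460.00)(105.00) = 699300.00 mm³
ΣAy_c = (1200.00)(30.00) + (5460.00)(73.00) = 434580.00 mm³
x_c = 699300.00 / 6660.00 = 105.00 mm
y_c = 434580.00 / 6660.00 = 65.25 mm

x_c = 105.00 mm, y_c = 65.25 mm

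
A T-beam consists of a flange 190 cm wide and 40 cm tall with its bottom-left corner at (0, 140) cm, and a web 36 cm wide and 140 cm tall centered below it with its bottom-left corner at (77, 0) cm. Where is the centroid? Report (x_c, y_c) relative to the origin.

Part | A | x̄ᵢ | ȳᵢ | A·x̄ᵢ | A·ȳᵢ
web | 5040.00 | 95.00 | 70.00 | 478800.00 | 352800.00
flange | 7600.00 | 95.00 | 160.00 | 722000.00 | 1216000.00
Σ | 12640.00 |  |  | 1200800.00 | 1568800.00
x_c = 1200800.00 / 12640.00 = 95.00 cm
y_c = 1568800.00 / 12640.00 = 124.11 cm

x_c = 95.00 cm, y_c = 124.11 cm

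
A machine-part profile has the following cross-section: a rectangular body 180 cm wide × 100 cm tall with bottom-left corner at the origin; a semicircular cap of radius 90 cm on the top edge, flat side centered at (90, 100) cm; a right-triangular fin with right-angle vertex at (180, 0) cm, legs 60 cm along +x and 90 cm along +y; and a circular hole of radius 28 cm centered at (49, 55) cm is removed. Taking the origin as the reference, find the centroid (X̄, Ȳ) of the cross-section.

X̄ = 102.85 cm, Ȳ = 84.10 cm

rectangular body: A = 180 × 100 = 18000.00, centroid at (90.00, 50.00).
semicircular top: A = ½π·90² = 12723.45, centroid at (90.00, 138.20).
triangular fin: A = ½·60·90 = 2700.00, centroid at (200.00, 30.00).
hole: A = −π·28² = -2463.01, centroid at (49.00, 55.00).
ΣA = 30960.44 cm²
ΣAX̄ = (18000.00)(90.00) + (12723.45)(90.00) + (2700.00)(200.00) + (-2463.01)(49.00) = 3184423.10 cm³
ΣAȲ = (18000.00)(50.00) + (12723.45)(138.20) + (2700.00)(30.00) + (-2463.01)(55.00) = 2603879.55 cm³
X̄ = 3184423.10 / 30960.44 = 102.85 cm
Ȳ = 2603879.55 / 30960.44 = 84.10 cm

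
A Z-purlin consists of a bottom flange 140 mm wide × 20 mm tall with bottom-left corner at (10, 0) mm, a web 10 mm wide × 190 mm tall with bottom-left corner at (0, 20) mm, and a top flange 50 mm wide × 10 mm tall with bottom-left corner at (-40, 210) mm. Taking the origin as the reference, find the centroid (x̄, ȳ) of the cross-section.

Part | A | x̄ᵢ | ȳᵢ | A·x̄ᵢ | A·ȳᵢ
bottom flange | 2800.00 | 80.00 | 10.00 | 224000.00 | 28000.00
web | 1900.00 | 5.00 | 115.00 | 9500.00 | 218500.00
top flange | 500.00 | -15.00 | 215.00 | -7500.00 | 107500.00
Σ | 5200.00 |  |  | 226000.00 | 354000.00
x̄ = 226000.00 / 5200.00 = 43.46 mm
ȳ = 354000.00 / 5200.00 = 68.08 mm

x̄ = 43.46 mm, ȳ = 68.08 mm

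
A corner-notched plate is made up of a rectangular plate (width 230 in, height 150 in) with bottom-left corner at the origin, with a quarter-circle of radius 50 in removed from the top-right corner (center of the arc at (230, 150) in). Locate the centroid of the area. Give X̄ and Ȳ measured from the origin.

plate: A = 230 × 150 = 34500.00, centroid at (115.00, 75.00).
removed quarter-circle: A = −¼π·50² = -1963.50, centroid at (208.78, 128.78).
ΣA = 32536.50 in²
ΣAX̄ = (34500.00)(115.00) + (-1963.50)(208.78) = 3557562.72 in³
ΣAȲ = (34500.00)(75.00) + (-1963.50)(128.78) = 2334642.36 in³
X̄ = 3557562.72 / 32536.50 = 109.34 in
Ȳ = 2334642.36 / 32536.50 = 71.75 in

X̄ = 109.34 in, Ȳ = 71.75 in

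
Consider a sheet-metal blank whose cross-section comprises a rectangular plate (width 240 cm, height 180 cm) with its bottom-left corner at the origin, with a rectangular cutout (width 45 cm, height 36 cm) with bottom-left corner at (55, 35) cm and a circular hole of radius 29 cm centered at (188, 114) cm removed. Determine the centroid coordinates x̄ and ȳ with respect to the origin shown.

Part | A | x̄ᵢ | ȳᵢ | A·x̄ᵢ | A·ȳᵢ
plate | 43200.00 | 120.00 | 90.00 | 5184000.00 | 3888000.00
hole 1 | -1620.00 | 77.50 | 53.00 | -125550.00 | -85860.00
hole 2 | -2642.08 | 188.00 | 114.00 | -496710.93 | -301197.05
Σ | 38937.92 |  |  | 4561739.07 | 3500942.95
x̄ = 4561739.07 / 38937.92 = 117.15 cm
ȳ = 3500942.95 / 38937.92 = 89.91 cm

x̄ = 117.15 cm, ȳ = 89.91 cm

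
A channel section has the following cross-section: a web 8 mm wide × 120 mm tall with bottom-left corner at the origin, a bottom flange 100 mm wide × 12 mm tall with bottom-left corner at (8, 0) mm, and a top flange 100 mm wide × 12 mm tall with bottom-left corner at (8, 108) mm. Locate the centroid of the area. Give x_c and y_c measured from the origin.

web: A = 8 × 120 = 960.00, centroid at (4.00, 60.00).
bottom flange: A = 100 × 12 = 1200.00, centroid at (58.00, 6.00).
top flange: A = 100 × 12 = 1200.00, centroid at (58.00, 114.00).
ΣA = 3360.00 mm², ΣAx_c = 143040.00 mm³, ΣAy_c = 201600.00 mm³.
x_c = 143040.00/3360.00 = 42.57 mm; y_c = 201600.00/3360.00 = 60.00 mm.

x_c = 42.57 mm, y_c = 60.00 mm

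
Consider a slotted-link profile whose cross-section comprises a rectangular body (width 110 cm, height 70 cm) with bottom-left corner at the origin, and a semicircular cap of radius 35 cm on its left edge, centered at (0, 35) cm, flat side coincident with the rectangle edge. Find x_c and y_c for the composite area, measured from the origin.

x_c = 41.03 cm, y_c = 35.00 cm

rectangular body: A = 110 × 70 = 7700.00, centroid at (55.00, 35.00).
semicircular end: A = ½π·35² = 1924.23, centroid at (-14.85, 35.00).
ΣA = 9624.23 cm²
ΣAx_c = (7700.00)(55.00) + (1924.23)(-14.85) = 394916.67 cm³
ΣAy_c = (7700.00)(35.00) + (1924.23)(35.00) = 336847.89 cm³
x_c = 394916.67 / 9624.23 = 41.03 cm
y_c = 336847.89 / 9624.23 = 35.00 cm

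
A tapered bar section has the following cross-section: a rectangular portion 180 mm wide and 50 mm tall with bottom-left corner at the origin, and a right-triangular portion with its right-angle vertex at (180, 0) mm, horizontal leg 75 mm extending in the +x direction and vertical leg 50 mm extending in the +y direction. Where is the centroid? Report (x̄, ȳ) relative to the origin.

Part | A | x̄ᵢ | ȳᵢ | A·x̄ᵢ | A·ȳᵢ
rectangular portion | 9000.00 | 90.00 | 25.00 | 810000.00 | 225000.00
triangular portion | 1875.00 | 205.00 | 16.67 | 384375.00 | 31250.00
Σ | 10875.00 |  |  | 1194375.00 | 256250.00
x̄ = 1194375.00 / 10875.00 = 109.83 mm
ȳ = 256250.00 / 10875.00 = 23.56 mm

x̄ = 109.83 mm, ȳ = 23.56 mm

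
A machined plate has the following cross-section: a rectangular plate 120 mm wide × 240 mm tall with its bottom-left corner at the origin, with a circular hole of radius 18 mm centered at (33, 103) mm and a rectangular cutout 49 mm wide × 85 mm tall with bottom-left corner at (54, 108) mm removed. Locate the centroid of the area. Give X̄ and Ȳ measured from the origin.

Part | A | x̄ᵢ | ȳᵢ | A·x̄ᵢ | A·ȳᵢ
plate | 28800.00 | 60.00 | 120.00 | 1728000.00 | 3456000.00
hole 1 | -1017.88 | 33.00 | 103.00 | -33589.91 | -104841.23
hole 2 | -4165.00 | 78.50 | 150.50 | -326952.50 | -626832.50
Σ | 23617.12 |  |  | 1367457.59 | 2724326.27
X̄ = 1367457.59 / 23617.12 = 57.90 mm
Ȳ = 2724326.27 / 23617.12 = 115.35 mm

X̄ = 57.90 mm, Ȳ = 115.35 mm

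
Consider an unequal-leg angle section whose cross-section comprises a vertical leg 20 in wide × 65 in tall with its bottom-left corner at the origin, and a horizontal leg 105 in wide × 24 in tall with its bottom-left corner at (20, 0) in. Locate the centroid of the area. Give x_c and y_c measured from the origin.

x_c = 51.23 in, y_c = 18.98 in

Part | A | x̄ᵢ | ȳᵢ | A·x̄ᵢ | A·ȳᵢ
vertical leg | 1300.00 | 10.00 | 32.50 | 13000.00 | 42250.00
horizontal leg | 2520.00 | 72.50 | 12.00 | 182700.00 | 30240.00
Σ | 3820.00 |  |  | 195700.00 | 72490.00
x_c = 195700.00 / 3820.00 = 51.23 in
y_c = 72490.00 / 3820.00 = 18.98 in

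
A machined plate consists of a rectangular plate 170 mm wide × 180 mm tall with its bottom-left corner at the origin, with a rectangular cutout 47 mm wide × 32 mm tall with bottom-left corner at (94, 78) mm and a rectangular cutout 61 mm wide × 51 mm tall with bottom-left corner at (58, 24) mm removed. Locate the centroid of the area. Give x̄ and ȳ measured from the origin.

plate: A = 170 × 180 = 30600.00, centroid at (85.00, 90.00).
hole 1: A = −(47 × 32) = -1504.00, centroid at (117.50, 94.00).
hole 2: A = −(61 × 51) = -3111.00, centroid at (88.50, 49.50).
ΣA = 25985.00 mm², ΣAx̄ = 2148956.50 mm³, ΣAȳ = 2458629.50 mm³.
x̄ = 2148956.50/25985.00 = 82.70 mm; ȳ = 2458629.50/25985.00 = 94.62 mm.

x̄ = 82.70 mm, ȳ = 94.62 mm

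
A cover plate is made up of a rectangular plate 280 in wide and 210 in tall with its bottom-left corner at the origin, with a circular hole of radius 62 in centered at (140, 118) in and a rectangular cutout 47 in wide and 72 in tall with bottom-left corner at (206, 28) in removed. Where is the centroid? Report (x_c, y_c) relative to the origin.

x_c = 133.01 in, y_c = 104.58 in

plate: A = 280 × 210 = 58800.00, centroid at (140.00, 105.00).
hole 1: A = −π·62² = -12076.28, centroid at (140.00, 118.00).
hole 2: A = −(47 × 72) = -3384.00, centroid at (229.50, 64.00).
ΣA = 43339.72 in², ΣAx_c = 5764692.50 in³, ΣAy_c = 4532422.71 in³.
x_c = 5764692.50/43339.72 = 133.01 in; y_c = 4532422.71/43339.72 = 104.58 in.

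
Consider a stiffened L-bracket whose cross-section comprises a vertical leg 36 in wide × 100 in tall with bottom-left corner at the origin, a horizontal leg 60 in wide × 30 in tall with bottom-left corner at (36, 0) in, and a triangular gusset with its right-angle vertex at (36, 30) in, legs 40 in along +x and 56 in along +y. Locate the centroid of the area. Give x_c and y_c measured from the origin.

x_c = 36.63 in, y_c = 40.11 in

vertical leg: A = 36 × 100 = 3600.00, centroid at (18.00, 50.00).
horizontal leg: A = 60 × 30 = 1800.00, centroid at (66.00, 15.00).
gusset: A = ½·40·56 = 1120.00, centroid at (49.33, 48.67).
ΣA = 6520.00 in²
ΣAx_c = (3600.00)(18.00) + (1800.00)(66.00) + (1120.00)(49.33) = 238853.33 in³
ΣAy_c = (3600.00)(50.00) + (1800.00)(15.00) + (1120.00)(48.67) = 261506.67 in³
x_c = 238853.33 / 6520.00 = 36.63 in
y_c = 261506.67 / 6520.00 = 40.11 in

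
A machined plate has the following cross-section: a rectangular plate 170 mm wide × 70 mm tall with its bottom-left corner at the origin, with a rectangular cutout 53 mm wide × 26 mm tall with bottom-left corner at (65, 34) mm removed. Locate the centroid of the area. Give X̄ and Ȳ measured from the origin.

plate: A = 170 × 70 = 11900.00, centroid at (85.00, 35.00).
hole: A = −(53 × 26) = -1378.00, centroid at (91.50, 47.00).
ΣA = 10522.00 mm²
ΣAX̄ = (11900.00)(85.00) + (-1378.00)(91.50) = 885413.00 mm³
ΣAȲ = (11900.00)(35.00) + (-1378.00)(47.00) = 351734.00 mm³
X̄ = 885413.00 / 10522.00 = 84.15 mm
Ȳ = 351734.00 / 10522.00 = 33.43 mm

X̄ = 84.15 mm, Ȳ = 33.43 mm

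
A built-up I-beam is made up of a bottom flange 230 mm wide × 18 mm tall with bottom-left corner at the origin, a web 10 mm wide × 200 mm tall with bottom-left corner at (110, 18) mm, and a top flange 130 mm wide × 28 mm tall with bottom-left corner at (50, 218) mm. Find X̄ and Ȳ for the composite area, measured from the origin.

bottom flange: A = 230 × 18 = 4140.00, centroid at (115.00, 9.00).
web: A = 10 × 200 = 2000.00, centroid at (115.00, 118.00).
top flange: A = 130 × 28 = 3640.00, centroid at (115.00, 232.00).
ΣA = 9780.00 mm²
ΣAX̄ = (4140.00)(115.00) + (2000.00)(115.00) + (3640.00)(115.00) = 1124700.00 mm³
ΣAȲ = (4140.00)(9.00) + (2000.00)(118.00) + (3640.00)(232.00) = 1117740.00 mm³
X̄ = 1124700.00 / 9780.00 = 115.00 mm
Ȳ = 1117740.00 / 9780.00 = 114.29 mm

X̄ = 115.00 mm, Ȳ = 114.29 mm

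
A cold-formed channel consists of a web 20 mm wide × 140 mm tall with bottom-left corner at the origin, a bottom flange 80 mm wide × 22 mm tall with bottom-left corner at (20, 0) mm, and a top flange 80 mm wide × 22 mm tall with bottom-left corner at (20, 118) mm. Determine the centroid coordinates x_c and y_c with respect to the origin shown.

web: A = 20 × 140 = 2800.00, centroid at (10.00, 70.00).
bottom flange: A = 80 × 22 = 1760.00, centroid at (60.00, 11.00).
top flange: A = 80 × 22 = 1760.00, centroid at (60.00, 129.00).
ΣA = 6320.00 mm²
ΣAx_c = (2800.00)(10.00) + (1760.00)(60.00) + (1760.00)(60.00) = 239200.00 mm³
ΣAy_c = (2800.00)(70.00) + (1760.00)(11.00) + (1760.00)(129.00) = 442400.00 mm³
x_c = 239200.00 / 6320.00 = 37.85 mm
y_c = 442400.00 / 6320.00 = 70.00 mm

x_c = 37.85 mm, y_c = 70.00 mm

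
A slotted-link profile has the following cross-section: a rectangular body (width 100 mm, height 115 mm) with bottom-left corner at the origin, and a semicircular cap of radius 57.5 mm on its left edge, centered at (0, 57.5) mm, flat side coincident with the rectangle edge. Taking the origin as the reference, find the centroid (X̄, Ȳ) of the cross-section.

X̄ = 26.85 mm, Ȳ = 57.50 mm

Part | A | x̄ᵢ | ȳᵢ | A·x̄ᵢ | A·ȳᵢ
rectangular body | 11500.00 | 50.00 | 57.50 | 575000.00 | 661250.00
semicircular end | 5193.45 | -24.40 | 57.50 | -126739.58 | 298623.11
Σ | 16693.45 |  |  | 448260.42 | 959873.11
X̄ = 448260.42 / 16693.45 = 26.85 mm
Ȳ = 959873.11 / 16693.45 = 57.50 mm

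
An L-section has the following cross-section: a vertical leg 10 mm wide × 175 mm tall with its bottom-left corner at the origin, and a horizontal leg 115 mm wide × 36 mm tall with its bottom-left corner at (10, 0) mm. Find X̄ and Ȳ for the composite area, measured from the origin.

Part | A | x̄ᵢ | ȳᵢ | A·x̄ᵢ | A·ȳᵢ
vertical leg | 1750.00 | 5.00 | 87.50 | 8750.00 | 153125.00
horizontal leg | 4140.00 | 67.50 | 18.00 | 279450.00 | 74520.00
Σ | 5890.00 |  |  | 288200.00 | 227645.00
X̄ = 288200.00 / 5890.00 = 48.93 mm
Ȳ = 227645.00 / 5890.00 = 38.65 mm

X̄ = 48.93 mm, Ȳ = 38.65 mm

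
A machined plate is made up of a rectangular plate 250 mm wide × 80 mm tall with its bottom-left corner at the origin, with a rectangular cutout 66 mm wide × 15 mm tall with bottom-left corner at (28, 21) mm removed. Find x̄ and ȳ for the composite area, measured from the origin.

plate: A = 250 × 80 = 20000.00, centroid at (125.00, 40.00).
hole: A = −(66 × 15) = -990.00, centroid at (61.00, 28.50).
ΣA = 19010.00 mm², ΣAx̄ = 2439610.00 mm³, ΣAȳ = 771785.00 mm³.
x̄ = 2439610.00/19010.00 = 128.33 mm; ȳ = 771785.00/19010.00 = 40.60 mm.

x̄ = 128.33 mm, ȳ = 40.60 mm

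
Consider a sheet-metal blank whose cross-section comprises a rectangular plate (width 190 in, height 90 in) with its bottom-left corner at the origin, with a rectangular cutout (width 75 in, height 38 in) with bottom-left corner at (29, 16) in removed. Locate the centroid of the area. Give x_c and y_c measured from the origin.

x_c = 100.70 in, y_c = 47.00 in

plate: A = 190 × 90 = 17100.00, centroid at (95.00, 45.00).
hole: A = −(75 × 38) = -2850.00, centroid at (66.50, 35.00).
ΣA = 14250.00 in², ΣAx_c = 1434975.00 in³, ΣAy_c = 669750.00 in³.
x_c = 1434975.00/14250.00 = 100.70 in; y_c = 669750.00/14250.00 = 47.00 in.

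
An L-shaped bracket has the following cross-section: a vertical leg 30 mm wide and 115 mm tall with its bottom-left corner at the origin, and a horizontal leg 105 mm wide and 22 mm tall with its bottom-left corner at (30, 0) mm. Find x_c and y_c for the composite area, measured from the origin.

x_c = 42.07 mm, y_c = 38.85 mm

Part | A | x̄ᵢ | ȳᵢ | A·x̄ᵢ | A·ȳᵢ
vertical leg | 3450.00 | 15.00 | 57.50 | 51750.00 | 198375.00
horizontal leg | 2310.00 | 82.50 | 11.00 | 190575.00 | 25410.00
Σ | 5760.00 |  |  | 242325.00 | 223785.00
x_c = 242325.00 / 5760.00 = 42.07 mm
y_c = 223785.00 / 5760.00 = 38.85 mm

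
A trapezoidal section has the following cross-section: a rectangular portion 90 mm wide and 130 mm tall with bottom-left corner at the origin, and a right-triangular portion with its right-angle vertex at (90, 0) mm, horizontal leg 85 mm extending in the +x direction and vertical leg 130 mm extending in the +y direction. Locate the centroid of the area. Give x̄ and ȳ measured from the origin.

x̄ = 68.52 mm, ȳ = 58.05 mm

rectangular portion: A = 90 × 130 = 11700.00, centroid at (45.00, 65.00).
triangular portion: A = ½·85·130 = 5525.00, centroid at (118.33, 43.33).
ΣA = 17225.00 mm²
ΣAx̄ = (11700.00)(45.00) + (5525.00)(118.33) = 1180291.67 mm³
ΣAȳ = (11700.00)(65.00) + (5525.00)(43.33) = 999916.67 mm³
x̄ = 1180291.67 / 17225.00 = 68.52 mm
ȳ = 999916.67 / 17225.00 = 58.05 mm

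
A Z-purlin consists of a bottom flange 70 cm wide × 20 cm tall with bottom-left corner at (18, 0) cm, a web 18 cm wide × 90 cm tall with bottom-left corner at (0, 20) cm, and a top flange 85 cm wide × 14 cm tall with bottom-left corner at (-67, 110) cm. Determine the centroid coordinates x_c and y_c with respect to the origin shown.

Part | A | x̄ᵢ | ȳᵢ | A·x̄ᵢ | A·ȳᵢ
bottom flange | 1400.00 | 53.00 | 10.00 | 74200.00 | 14000.00
web | 1620.00 | 9.00 | 65.00 | 14580.00 | 105300.00
top flange | 1190.00 | -24.50 | 117.00 | -29155.00 | 139230.00
Σ | 4210.00 |  |  | 59625.00 | 258530.00
x_c = 59625.00 / 4210.00 = 14.16 cm
y_c = 258530.00 / 4210.00 = 61.41 cm

x_c = 14.16 cm, y_c = 61.41 cm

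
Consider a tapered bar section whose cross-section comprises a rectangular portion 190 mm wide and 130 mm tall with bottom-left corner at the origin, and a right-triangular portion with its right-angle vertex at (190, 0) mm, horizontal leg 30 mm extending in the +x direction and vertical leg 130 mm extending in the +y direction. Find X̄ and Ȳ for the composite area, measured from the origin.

X̄ = 102.68 mm, Ȳ = 63.41 mm

rectangular portion: A = 190 × 130 = 24700.00, centroid at (95.00, 65.00).
triangular portion: A = ½·30·130 = 1950.00, centroid at (200.00, 43.33).
ΣA = 26650.00 mm²
ΣAX̄ = (24700.00)(95.00) + (1950.00)(200.00) = 2736500.00 mm³
ΣAȲ = (24700.00)(65.00) + (1950.00)(43.33) = 1690000.00 mm³
X̄ = 2736500.00 / 26650.00 = 102.68 mm
Ȳ = 1690000.00 / 26650.00 = 63.41 mm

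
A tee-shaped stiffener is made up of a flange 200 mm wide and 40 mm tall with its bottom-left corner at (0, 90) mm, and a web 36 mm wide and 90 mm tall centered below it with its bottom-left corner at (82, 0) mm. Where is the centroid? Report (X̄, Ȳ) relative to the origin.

Part | A | x̄ᵢ | ȳᵢ | A·x̄ᵢ | A·ȳᵢ
web | 3240.00 | 100.00 | 45.00 | 324000.00 | 145800.00
flange | 8000.00 | 100.00 | 110.00 | 800000.00 | 880000.00
Σ | 11240.00 |  |  | 1124000.00 | 1025800.00
X̄ = 1124000.00 / 11240.00 = 100.00 mm
Ȳ = 1025800.00 / 11240.00 = 91.26 mm

X̄ = 100.00 mm, Ȳ = 91.26 mm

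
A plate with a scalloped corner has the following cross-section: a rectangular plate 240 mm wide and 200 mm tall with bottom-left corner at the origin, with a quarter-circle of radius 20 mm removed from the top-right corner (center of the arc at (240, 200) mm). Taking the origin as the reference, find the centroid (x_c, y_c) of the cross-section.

x_c = 119.27 mm, y_c = 99.40 mm

Part | A | x̄ᵢ | ȳᵢ | A·x̄ᵢ | A·ȳᵢ
plate | 48000.00 | 120.00 | 100.00 | 5760000.00 | 4800000.00
removed quarter-circle | -314.16 | 231.51 | 191.51 | -72731.56 | -60165.19
Σ | 47685.84 |  |  | 5687268.44 | 4739834.81
x_c = 5687268.44 / 47685.84 = 119.27 mm
y_c = 4739834.81 / 47685.84 = 99.40 mm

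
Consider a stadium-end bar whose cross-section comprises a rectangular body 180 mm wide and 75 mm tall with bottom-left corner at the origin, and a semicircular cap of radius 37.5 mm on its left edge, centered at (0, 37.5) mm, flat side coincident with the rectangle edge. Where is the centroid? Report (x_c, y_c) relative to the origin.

rectangular body: A = 180 × 75 = 13500.00, centroid at (90.00, 37.50).
semicircular end: A = ½π·37.5² = 2208.93, centroid at (-15.92, 37.50).
ΣA = 15708.93 mm², ΣAx_c = 1179843.75 mm³, ΣAy_c = 589084.96 mm³.
x_c = 1179843.75/15708.93 = 75.11 mm; y_c = 589084.96/15708.93 = 37.50 mm.

x_c = 75.11 mm, y_c = 37.50 mm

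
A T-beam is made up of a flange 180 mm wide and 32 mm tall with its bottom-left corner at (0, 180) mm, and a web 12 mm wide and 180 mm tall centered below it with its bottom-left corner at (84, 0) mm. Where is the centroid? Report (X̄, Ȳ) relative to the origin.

X̄ = 90.00 mm, Ȳ = 167.09 mm

Part | A | x̄ᵢ | ȳᵢ | A·x̄ᵢ | A·ȳᵢ
web | 2160.00 | 90.00 | 90.00 | 194400.00 | 194400.00
flange | 5760.00 | 90.00 | 196.00 | 518400.00 | 1128960.00
Σ | 7920.00 |  |  | 712800.00 | 1323360.00
X̄ = 712800.00 / 7920.00 = 90.00 mm
Ȳ = 1323360.00 / 7920.00 = 167.09 mm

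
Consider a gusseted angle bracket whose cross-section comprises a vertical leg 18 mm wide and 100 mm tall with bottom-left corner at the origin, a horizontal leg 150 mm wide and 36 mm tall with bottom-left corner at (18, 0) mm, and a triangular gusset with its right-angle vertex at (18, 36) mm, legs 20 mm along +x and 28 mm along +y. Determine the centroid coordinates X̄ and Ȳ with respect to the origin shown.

X̄ = 70.23 mm, Ȳ = 26.72 mm

Part | A | x̄ᵢ | ȳᵢ | A·x̄ᵢ | A·ȳᵢ
vertical leg | 1800.00 | 9.00 | 50.00 | 16200.00 | 90000.00
horizontal leg | 5400.00 | 93.00 | 18.00 | 502200.00 | 97200.00
gusset | 280.00 | 24.67 | 45.33 | 6906.67 | 12693.33
Σ | 7480.00 |  |  | 525306.67 | 199893.33
X̄ = 525306.67 / 7480.00 = 70.23 mm
Ȳ = 199893.33 / 7480.00 = 26.72 mm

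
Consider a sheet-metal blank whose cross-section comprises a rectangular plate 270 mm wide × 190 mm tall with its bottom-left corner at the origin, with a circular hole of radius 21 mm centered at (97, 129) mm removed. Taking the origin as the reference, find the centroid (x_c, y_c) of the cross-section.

x_c = 136.05 mm, y_c = 94.06 mm

Part | A | x̄ᵢ | ȳᵢ | A·x̄ᵢ | A·ȳᵢ
plate | 51300.00 | 135.00 | 95.00 | 6925500.00 | 4873500.00
hole | -1385.44 | 97.00 | 129.00 | -134387.91 | -178722.06
Σ | 49914.56 |  |  | 6791112.09 | 4694777.94
x_c = 6791112.09 / 49914.56 = 136.05 mm
y_c = 4694777.94 / 49914.56 = 94.06 mm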